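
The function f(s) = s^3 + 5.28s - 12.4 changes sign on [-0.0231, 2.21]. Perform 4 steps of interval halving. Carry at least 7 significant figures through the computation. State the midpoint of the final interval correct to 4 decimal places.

f(-0.023100) = -12.521980, f(2.210000) = 10.062661 (opposite signs)
step 1: m = 1.093450, f(m) = -5.319219 < 0 → root in [1.093450, 2.210000]
step 2: m = 1.651725, f(m) = 0.827337 > 0 → root in [1.093450, 1.651725]
step 3: m = 1.372587, f(m) = -2.566788 < 0 → root in [1.372587, 1.651725]
step 4: m = 1.512156, f(m) = -0.958094 < 0 → root in [1.512156, 1.651725]
Midpoint of [1.512156, 1.651725] = 1.581941

1.5819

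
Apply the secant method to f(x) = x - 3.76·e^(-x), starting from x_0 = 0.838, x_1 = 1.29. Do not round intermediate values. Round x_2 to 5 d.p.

f(x_0) = -0.788481, f(x_1) = 0.254982
x_2 = 1.290000 - (0.254982)·(1.290000 - 0.838000)/(0.254982 - (-0.788481)) = 1.179549; f(x_2) = 0.023659

1.17955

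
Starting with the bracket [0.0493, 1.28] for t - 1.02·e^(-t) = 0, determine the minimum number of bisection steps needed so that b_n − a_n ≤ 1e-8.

Initial width b − a = 1.28 − 0.0493 = 1.230700.
After n steps the width is (b−a)/2^n; need (b−a)/2^n ≤ 1e-8.
So n ≥ log₂(1.230700/1e-8) = log₂(123070000.0000) ≈ 26.8749.
Hence n = 27.

27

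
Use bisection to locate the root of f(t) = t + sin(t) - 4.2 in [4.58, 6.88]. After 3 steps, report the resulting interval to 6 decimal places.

[4.867500, 5.155000]

f(4.580000) = -0.611249, f(6.880000) = 3.242011 (opposite signs)
step 1: m = 5.730000, f(m) = 1.004600 > 0 → root in [4.580000, 5.730000]
step 2: m = 5.155000, f(m) = 0.051364 > 0 → root in [4.580000, 5.155000]
step 3: m = 4.867500, f(m) = -0.320494 < 0 → root in [4.867500, 5.155000]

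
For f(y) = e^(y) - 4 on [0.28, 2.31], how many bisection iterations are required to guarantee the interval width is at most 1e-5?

18

Initial width b − a = 2.31 − 0.28 = 2.030000.
After n steps the width is (b−a)/2^n; need (b−a)/2^n ≤ 1e-5.
So n ≥ log₂(2.030000/1e-5) = log₂(203000.0000) ≈ 17.6311.
Hence n = 18.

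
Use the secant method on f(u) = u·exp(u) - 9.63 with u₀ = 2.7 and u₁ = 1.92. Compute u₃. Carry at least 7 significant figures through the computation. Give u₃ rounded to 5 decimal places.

f(u_0) = 30.545276, f(u_1) = 3.466240
u_2 = 1.920000 - (3.466240)·(1.920000 - 2.700000)/(3.466240 - (30.545276)) = 1.820156; f(u_2) = 1.605505
u_3 = 1.820156 - (1.605505)·(1.820156 - 1.920000)/(1.605505 - (3.466240)) = 1.734008; f(u_3) = 0.190220

1.73401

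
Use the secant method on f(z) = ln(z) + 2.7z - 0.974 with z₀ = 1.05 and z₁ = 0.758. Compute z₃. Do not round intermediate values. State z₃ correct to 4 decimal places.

0.5705

f(z_0) = 1.909790, f(z_1) = 0.795528
z_2 = 0.758000 - (0.795528)·(0.758000 - 1.050000)/(0.795528 - (1.909790)) = 0.549526; f(z_2) = -0.088977
z_3 = 0.549526 - (-0.088977)·(0.549526 - 0.758000)/(-0.088977 - (0.795528)) = 0.570498; f(z_3) = 0.005098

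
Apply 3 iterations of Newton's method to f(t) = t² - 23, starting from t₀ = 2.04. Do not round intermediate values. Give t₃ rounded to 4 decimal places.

f'(t) = 2t
t_0 = 2.040000: f = -18.838400, f' = 4.080000 → t_1 = 2.040000 - (-18.838400)/(4.080000) = 6.657255
t_1 = 6.657255: f = 21.319043, f' = 13.314510 → t_2 = 6.657255 - (21.319043)/(13.314510) = 5.056066
t_2 = 5.056066: f = 2.563805, f' = 10.112132 → t_3 = 5.056066 - (2.563805)/(10.112132) = 4.802529

4.8025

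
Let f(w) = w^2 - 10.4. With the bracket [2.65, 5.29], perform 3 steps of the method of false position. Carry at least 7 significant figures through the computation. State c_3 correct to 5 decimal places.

f(2.650000) = -3.377500, f(5.290000) = 17.584100
step 1: c = 3.075378, f(c) = -0.942051 < 0 → new bracket [3.075378, 5.290000]
step 2: c = 3.187991, f(c) = -0.236714 < 0 → new bracket [3.187991, 5.290000]
step 3: c = 3.215912, f(c) = -0.057911 < 0 → new bracket [3.215912, 5.290000]

3.21591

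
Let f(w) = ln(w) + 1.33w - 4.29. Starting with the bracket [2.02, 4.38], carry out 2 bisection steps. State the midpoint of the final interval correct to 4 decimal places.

2.3150

f(2.020000) = -0.900302, f(4.380000) = 3.012449 (opposite signs)
step 1: m = 3.200000, f(m) = 1.129151 > 0 → root in [2.020000, 3.200000]
step 2: m = 2.610000, f(m) = 0.140650 > 0 → root in [2.020000, 2.610000]
Midpoint of [2.020000, 2.610000] = 2.315000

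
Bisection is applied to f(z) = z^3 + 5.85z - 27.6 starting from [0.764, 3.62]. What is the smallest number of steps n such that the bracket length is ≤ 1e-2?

9

Initial width b − a = 3.62 − 0.764 = 2.856000.
After n steps the width is (b−a)/2^n; need (b−a)/2^n ≤ 1e-2.
So n ≥ log₂(2.856000/1e-2) = log₂(285.6000) ≈ 8.1579.
Hence n = 9.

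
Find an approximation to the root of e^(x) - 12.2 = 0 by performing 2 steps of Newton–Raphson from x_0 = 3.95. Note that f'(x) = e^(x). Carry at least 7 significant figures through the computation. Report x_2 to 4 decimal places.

Newton update: x ← x − f(x)/f'(x).
x_0 = 3.950000: f = 39.735367, f' = 51.935367 → x_1 = 3.950000 - (39.735367)/(51.935367) = 3.184907
x_1 = 3.184907: f = 11.965050, f' = 24.165050 → x_2 = 3.184907 - (11.965050)/(24.165050) = 2.689769

2.6898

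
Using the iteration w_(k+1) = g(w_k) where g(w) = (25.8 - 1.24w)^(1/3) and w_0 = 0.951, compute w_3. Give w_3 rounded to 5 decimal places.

w_1 = g(0.951000) = 2.909157
w_2 = g(2.909157) = 2.810194
w_3 = g(2.810194) = 2.815364

2.81536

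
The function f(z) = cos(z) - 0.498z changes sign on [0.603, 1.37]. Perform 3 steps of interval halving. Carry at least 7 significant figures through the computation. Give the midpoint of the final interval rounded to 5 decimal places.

1.03444

f(0.603000) = 0.523344, f(1.370000) = -0.482810 (opposite signs)
step 1: m = 0.986500, f(m) = 0.060336 > 0 → root in [0.986500, 1.370000]
step 2: m = 1.178250, f(m) = -0.204226 < 0 → root in [0.986500, 1.178250]
step 3: m = 1.082375, f(m) = -0.069790 < 0 → root in [0.986500, 1.082375]
Midpoint of [0.986500, 1.082375] = 1.034438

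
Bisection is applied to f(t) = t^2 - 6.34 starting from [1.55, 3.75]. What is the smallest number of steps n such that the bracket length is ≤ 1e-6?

22

Initial width b − a = 3.75 − 1.55 = 2.200000.
After n steps the width is (b−a)/2^n; need (b−a)/2^n ≤ 1e-6.
So n ≥ log₂(2.200000/1e-6) = log₂(2200000.0000) ≈ 21.0691.
Hence n = 22.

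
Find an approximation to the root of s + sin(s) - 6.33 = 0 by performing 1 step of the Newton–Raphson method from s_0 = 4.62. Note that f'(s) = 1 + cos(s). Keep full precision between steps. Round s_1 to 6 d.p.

7.600730

s_0 = 4.620000: f = -2.705735, f' = 0.907742 → s_1 = 4.620000 - (-2.705735)/(0.907742) = 7.600730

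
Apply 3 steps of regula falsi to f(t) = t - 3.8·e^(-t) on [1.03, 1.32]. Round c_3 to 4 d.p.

f(1.030000) = -0.326626, f(1.320000) = 0.304886
step 1: c = 1.179992, f(c) = 0.012323 > 0 → new bracket [1.030000, 1.179992]
step 2: c = 1.174539, f(c) = 0.000485 > 0 → new bracket [1.030000, 1.174539]
step 3: c = 1.174324, f(c) = 0.000019 > 0 → new bracket [1.030000, 1.174324]

1.1743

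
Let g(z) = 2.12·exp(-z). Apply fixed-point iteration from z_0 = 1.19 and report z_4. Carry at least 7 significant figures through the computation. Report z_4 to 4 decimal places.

1.0559

z_1 = g(1.190000) = 0.644949
z_2 = g(0.644949) = 1.112341
z_3 = g(1.112341) = 0.697031
z_4 = g(0.697031) = 1.055891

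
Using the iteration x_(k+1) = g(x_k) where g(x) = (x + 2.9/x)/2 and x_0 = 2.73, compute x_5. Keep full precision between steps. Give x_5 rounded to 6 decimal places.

1.702939

x_1 = g(2.730000) = 1.896136
x_2 = g(1.896136) = 1.712781
x_3 = g(1.712781) = 1.702967
x_4 = g(1.702967) = 1.702939
x_5 = g(1.702939) = 1.702939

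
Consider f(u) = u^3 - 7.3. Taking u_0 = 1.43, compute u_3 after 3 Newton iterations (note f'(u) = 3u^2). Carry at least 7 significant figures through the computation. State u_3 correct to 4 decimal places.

u_0 = 1.430000: f = -4.375793, f' = 6.134700 → u_1 = 1.430000 - (-4.375793)/(6.134700) = 2.143286
u_1 = 2.143286: f = 2.545553, f' = 13.781019 → u_2 = 2.143286 - (2.545553)/(13.781019) = 1.958571
u_2 = 1.958571: f = 0.213081, f' = 11.508003 → u_3 = 1.958571 - (0.213081)/(11.508003) = 1.940055

1.9401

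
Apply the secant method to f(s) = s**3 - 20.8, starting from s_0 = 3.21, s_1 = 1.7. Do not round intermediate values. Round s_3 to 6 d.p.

f(s_0) = 12.276161, f(s_1) = -15.887000
s_2 = 1.700000 - (-15.887000)·(1.700000 - 3.210000)/(-15.887000 - (12.276161)) = 2.551800; f(s_2) = -4.183494
s_3 = 2.551800 - (-4.183494)·(2.551800 - 1.700000)/(-4.183494 - (-15.887000)) = 2.856281; f(s_3) = 2.502513

2.856281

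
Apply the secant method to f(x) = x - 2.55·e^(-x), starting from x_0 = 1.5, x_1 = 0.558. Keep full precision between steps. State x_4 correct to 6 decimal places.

f(x_0) = 0.931018, f(x_1) = -0.901499
x_2 = 0.558000 - (-0.901499)·(0.558000 - 1.500000)/(-0.901499 - (0.931018)) = 1.021413; f(x_2) = 0.103194
x_3 = 1.021413 - (0.103194)·(1.021413 - 0.558000)/(0.103194 - (-0.901499)) = 0.973815; f(x_3) = 0.010834
x_4 = 0.973815 - (0.010834)·(0.973815 - 1.021413)/(0.010834 - (0.103194)) = 0.968232; f(x_4) = -0.000141

0.968232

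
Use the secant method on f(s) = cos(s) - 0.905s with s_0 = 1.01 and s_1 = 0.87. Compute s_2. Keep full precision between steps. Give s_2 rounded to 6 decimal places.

0.786745

f(s_0) = -0.382189, f(s_1) = -0.142523
s_2 = 0.870000 - (-0.142523)·(0.870000 - 1.010000)/(-0.142523 - (-0.382189)) = 0.786745; f(s_2) = -0.005851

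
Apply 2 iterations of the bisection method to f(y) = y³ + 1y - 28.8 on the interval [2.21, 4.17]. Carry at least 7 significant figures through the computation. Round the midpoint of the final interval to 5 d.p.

2.94500

f(2.210000) = -15.796139, f(4.170000) = 47.881713 (opposite signs)
step 1: m = 3.190000, f(m) = 6.851759 > 0 → root in [2.210000, 3.190000]
step 2: m = 2.700000, f(m) = -6.417000 < 0 → root in [2.700000, 3.190000]
Midpoint of [2.700000, 3.190000] = 2.945000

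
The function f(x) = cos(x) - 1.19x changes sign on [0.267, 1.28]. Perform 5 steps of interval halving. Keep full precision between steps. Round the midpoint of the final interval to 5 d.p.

0.66270

f(0.267000) = 0.646837, f(1.280000) = -1.236485 (opposite signs)
step 1: m = 0.773500, f(m) = -0.204995 < 0 → root in [0.267000, 0.773500]
step 2: m = 0.520250, f(m) = 0.248597 > 0 → root in [0.520250, 0.773500]
step 3: m = 0.646875, f(m) = 0.028190 > 0 → root in [0.646875, 0.773500]
step 4: m = 0.710188, f(m) = -0.086883 < 0 → root in [0.646875, 0.710188]
step 5: m = 0.678531, f(m) = -0.028957 < 0 → root in [0.646875, 0.678531]
Midpoint of [0.646875, 0.678531] = 0.662703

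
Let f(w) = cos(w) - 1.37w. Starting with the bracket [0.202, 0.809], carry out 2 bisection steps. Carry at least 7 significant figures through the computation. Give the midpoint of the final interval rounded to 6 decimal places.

f(0.202000) = 0.702927, f(0.809000) = -0.418108 (opposite signs)
step 1: m = 0.505500, f(m) = 0.182397 > 0 → root in [0.505500, 0.809000]
step 2: m = 0.657250, f(m) = -0.108757 < 0 → root in [0.505500, 0.657250]
Midpoint of [0.505500, 0.657250] = 0.581375

0.581375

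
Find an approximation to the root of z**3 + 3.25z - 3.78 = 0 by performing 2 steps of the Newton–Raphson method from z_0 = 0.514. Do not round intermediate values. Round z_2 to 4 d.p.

0.9250

f'(z) = 3z**2 + 3.25
z_0 = 0.514000: f = -1.973703, f' = 4.042588 → z_1 = 0.514000 - (-1.973703)/(4.042588) = 1.002228
z_1 = 1.002228: f = 0.483938, f' = 6.263381 → z_2 = 1.002228 - (0.483938)/(6.263381) = 0.924963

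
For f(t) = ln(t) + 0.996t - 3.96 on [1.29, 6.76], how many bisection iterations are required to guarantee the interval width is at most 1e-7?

26

Initial width b − a = 6.76 − 1.29 = 5.470000.
After n steps the width is (b−a)/2^n; need (b−a)/2^n ≤ 1e-7.
So n ≥ log₂(5.470000/1e-7) = log₂(54700000.0000) ≈ 25.7050.
Hence n = 26.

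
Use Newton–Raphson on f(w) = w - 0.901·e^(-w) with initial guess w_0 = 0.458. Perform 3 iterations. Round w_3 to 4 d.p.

0.5302

f'(w) = 1 + 0.901·e^(-w)
w_0 = 0.458000: f = -0.111925, f' = 1.569925 → w_1 = 0.458000 - (-0.111925)/(1.569925) = 0.529293
w_1 = 0.529293: f = -0.001415, f' = 1.530708 → w_2 = 0.529293 - (-0.001415)/(1.530708) = 0.530218
w_2 = 0.530218: f = -0.000000, f' = 1.530218 → w_3 = 0.530218 - (-0.000000)/(1.530218) = 0.530218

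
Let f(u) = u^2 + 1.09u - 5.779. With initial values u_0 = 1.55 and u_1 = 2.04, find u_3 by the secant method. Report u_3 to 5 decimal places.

f(u_0) = -1.687000, f(u_1) = 0.606200
u_2 = 2.040000 - (0.606200)·(2.040000 - 1.550000)/(0.606200 - (-1.687000)) = 1.910470; f(u_2) = -0.046692
u_3 = 1.910470 - (-0.046692)·(1.910470 - 2.040000)/(-0.046692 - (0.606200)) = 1.919733; f(u_3) = -0.001114

1.91973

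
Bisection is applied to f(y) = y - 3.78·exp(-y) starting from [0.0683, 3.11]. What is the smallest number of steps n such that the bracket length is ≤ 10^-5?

19

Initial width b − a = 3.11 − 0.0683 = 3.041700.
After n steps the width is (b−a)/2^n; need (b−a)/2^n ≤ 10^-5.
So n ≥ log₂(3.041700/10^-5) = log₂(304170.0000) ≈ 18.2145.
Hence n = 19.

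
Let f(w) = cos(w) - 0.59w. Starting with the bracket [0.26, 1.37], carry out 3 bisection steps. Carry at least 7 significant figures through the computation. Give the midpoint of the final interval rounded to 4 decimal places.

1.0231

f(0.260000) = 0.812990, f(1.370000) = -0.608850 (opposite signs)
step 1: m = 0.815000, f(m) = 0.205018 > 0 → root in [0.815000, 1.370000]
step 2: m = 1.092500, f(m) = -0.184308 < 0 → root in [0.815000, 1.092500]
step 3: m = 0.953750, f(m) = 0.015916 > 0 → root in [0.953750, 1.092500]
Midpoint of [0.953750, 1.092500] = 1.023125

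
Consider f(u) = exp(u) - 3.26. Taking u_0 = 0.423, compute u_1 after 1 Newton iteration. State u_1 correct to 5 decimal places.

1.55856

Newton update: u ← u − f(u)/f'(u).
f'(u) = exp(u)
u_0 = 0.423000: f = -1.733466, f' = 1.526534 → u_1 = 0.423000 - (-1.733466)/(1.526534) = 1.558556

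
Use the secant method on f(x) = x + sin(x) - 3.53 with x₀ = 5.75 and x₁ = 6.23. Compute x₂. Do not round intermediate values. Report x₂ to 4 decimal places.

4.8714

f(x_0) = 1.711721, f(x_1) = 2.646840
x_2 = 6.230000 - (2.646840)·(6.230000 - 5.750000)/(2.646840 - (1.711721)) = 4.871367; f(x_2) = 0.353978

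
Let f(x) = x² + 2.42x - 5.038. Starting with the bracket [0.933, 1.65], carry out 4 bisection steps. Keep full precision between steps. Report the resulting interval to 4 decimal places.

f(0.933000) = -1.909651, f(1.650000) = 1.677500 (opposite signs)
step 1: m = 1.291500, f(m) = -0.244598 < 0 → root in [1.291500, 1.650000]
step 2: m = 1.470750, f(m) = 0.684321 > 0 → root in [1.291500, 1.470750]
step 3: m = 1.381125, f(m) = 0.211829 > 0 → root in [1.291500, 1.381125]
step 4: m = 1.336313, f(m) = -0.018393 < 0 → root in [1.336313, 1.381125]

[1.3363, 1.3811]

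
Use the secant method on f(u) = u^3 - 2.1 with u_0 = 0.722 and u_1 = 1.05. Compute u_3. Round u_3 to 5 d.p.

f(u_0) = -1.723633, f(u_1) = -0.942375
u_2 = 1.050000 - (-0.942375)·(1.050000 - 0.722000)/(-0.942375 - (-1.723633)) = 1.445643; f(u_2) = 0.921224
u_3 = 1.445643 - (0.921224)·(1.445643 - 1.050000)/(0.921224 - (-0.942375)) = 1.250067; f(u_3) = -0.146563

1.25007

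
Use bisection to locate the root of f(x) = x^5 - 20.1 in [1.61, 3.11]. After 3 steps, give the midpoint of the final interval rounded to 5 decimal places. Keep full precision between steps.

f(1.610000) = -9.282438, f(3.110000) = 270.839002 (opposite signs)
step 1: m = 2.360000, f(m) = 53.108248 > 0 → root in [1.610000, 2.360000]
step 2: m = 1.985000, f(m) = 10.717866 > 0 → root in [1.610000, 1.985000]
step 3: m = 1.797500, f(m) = -1.335176 < 0 → root in [1.797500, 1.985000]
Midpoint of [1.797500, 1.985000] = 1.891250

1.89125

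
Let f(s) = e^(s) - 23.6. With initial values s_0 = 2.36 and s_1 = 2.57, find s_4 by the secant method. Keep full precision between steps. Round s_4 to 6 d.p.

3.147793

f(s_0) = -13.009049, f(s_1) = -10.534176
s_2 = 2.570000 - (-10.534176)·(2.570000 - 2.360000)/(-10.534176 - (-13.009049)) = 3.463855; f(s_2) = 8.339858
s_3 = 3.463855 - (8.339858)·(3.463855 - 2.570000)/(8.339858 - (-10.534176)) = 3.068888; f(s_3) = -2.082046
s_4 = 3.068888 - (-2.082046)·(3.068888 - 3.463855)/(-2.082046 - (8.339858)) = 3.147793; f(s_4) = -0.315391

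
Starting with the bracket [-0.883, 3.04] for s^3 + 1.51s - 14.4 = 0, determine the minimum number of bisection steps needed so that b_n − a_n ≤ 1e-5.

Initial width b − a = 3.04 − -0.883 = 3.923000.
After n steps the width is (b−a)/2^n; need (b−a)/2^n ≤ 1e-5.
So n ≥ log₂(3.923000/1e-5) = log₂(392300.0000) ≈ 18.5816.
Hence n = 19.

19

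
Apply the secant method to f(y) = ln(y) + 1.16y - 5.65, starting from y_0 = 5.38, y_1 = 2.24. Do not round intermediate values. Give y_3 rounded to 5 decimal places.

3.73796

f(y_0) = 2.273488, f(y_1) = -2.245124
y_2 = 2.240000 - (-2.245124)·(2.240000 - 5.380000)/(-2.245124 - (2.273488)) = 3.800145; f(y_2) = 0.093207
y_3 = 3.800145 - (0.093207)·(3.800145 - 2.240000)/(0.093207 - (-2.245124)) = 3.737957; f(y_3) = 0.004569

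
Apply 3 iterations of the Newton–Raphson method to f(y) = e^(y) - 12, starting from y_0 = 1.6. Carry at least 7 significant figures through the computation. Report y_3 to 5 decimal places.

2.49204

f'(y) = e^(y)
y_0 = 1.600000: f = -7.046968, f' = 4.953032 → y_1 = 1.600000 - (-7.046968)/(4.953032) = 3.022758
y_1 = 3.022758: f = 8.547889, f' = 20.547889 → y_2 = 3.022758 - (8.547889)/(20.547889) = 2.606760
y_2 = 2.606760: f = 1.555059, f' = 13.555059 → y_3 = 2.606760 - (1.555059)/(13.555059) = 2.492038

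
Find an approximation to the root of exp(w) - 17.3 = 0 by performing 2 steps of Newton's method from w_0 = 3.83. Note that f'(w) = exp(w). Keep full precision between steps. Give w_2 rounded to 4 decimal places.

2.9068

w_0 = 3.830000: f = 28.762538, f' = 46.062538 → w_1 = 3.830000 - (28.762538)/(46.062538) = 3.205576
w_1 = 3.205576: f = 7.369714, f' = 24.669714 → w_2 = 3.205576 - (7.369714)/(24.669714) = 2.906841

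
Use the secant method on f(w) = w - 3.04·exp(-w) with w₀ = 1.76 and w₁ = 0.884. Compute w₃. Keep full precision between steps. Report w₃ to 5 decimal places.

f(w_0) = 1.236984, f(w_1) = -0.371906
w_2 = 0.884000 - (-0.371906)·(0.884000 - 1.760000)/(-0.371906 - (1.236984)) = 1.086494; f(w_2) = 0.060805
w_3 = 1.086494 - (0.060805)·(1.086494 - 0.884000)/(0.060805 - (-0.371906)) = 1.058039; f(w_3) = 0.002746

1.05804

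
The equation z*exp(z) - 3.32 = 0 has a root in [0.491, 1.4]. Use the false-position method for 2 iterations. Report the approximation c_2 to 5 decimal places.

1.07291

False-position update: c = (a·f(b) − b·f(a))/(f(b) − f(a)); replace the endpoint whose sign matches f(c).
f(0.491000) = -2.517731, f(1.400000) = 2.357280
step 1: c = 0.960459, f(c) = -0.810421 < 0 → new bracket [0.960459, 1.400000]
step 2: c = 1.072911, f(c) = -0.182941 < 0 → new bracket [1.072911, 1.400000]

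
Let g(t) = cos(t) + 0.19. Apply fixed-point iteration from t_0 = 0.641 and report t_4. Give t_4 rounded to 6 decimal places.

0.787678

t_1 = g(0.641000) = 0.991498
t_2 = g(0.991498) = 0.737437
t_3 = g(0.737437) = 0.930195
t_4 = g(0.930195) = 0.787678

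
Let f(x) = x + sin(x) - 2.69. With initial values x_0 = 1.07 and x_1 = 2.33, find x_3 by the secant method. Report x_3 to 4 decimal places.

1.5685

f(x_0) = -0.742799, f(x_1) = 0.365384
x_2 = 2.330000 - (0.365384)·(2.330000 - 1.070000)/(0.365384 - (-0.742799)) = 1.914560; f(x_2) = 0.166053
x_3 = 1.914560 - (0.166053)·(1.914560 - 2.330000)/(0.166053 - (0.365384)) = 1.568479; f(x_3) = -0.121524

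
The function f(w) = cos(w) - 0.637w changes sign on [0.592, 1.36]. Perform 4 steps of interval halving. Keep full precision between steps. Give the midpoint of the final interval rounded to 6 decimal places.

f(0.592000) = 0.452722, f(1.360000) = -0.657081 (opposite signs)
step 1: m = 0.976000, f(m) = -0.061372 < 0 → root in [0.592000, 0.976000]
step 2: m = 0.784000, f(m) = 0.208687 > 0 → root in [0.784000, 0.976000]
step 3: m = 0.880000, f(m) = 0.076591 > 0 → root in [0.880000, 0.976000]
step 4: m = 0.928000, f(m) = 0.008300 > 0 → root in [0.928000, 0.976000]
Midpoint of [0.928000, 0.976000] = 0.952000

0.952000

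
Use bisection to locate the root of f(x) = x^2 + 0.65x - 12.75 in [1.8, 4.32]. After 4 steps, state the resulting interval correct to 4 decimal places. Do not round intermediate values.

f(1.800000) = -8.340000, f(4.320000) = 8.720400 (opposite signs)
step 1: m = 3.060000, f(m) = -1.397400 < 0 → root in [3.060000, 4.320000]
step 2: m = 3.690000, f(m) = 3.264600 > 0 → root in [3.060000, 3.690000]
step 3: m = 3.375000, f(m) = 0.834375 > 0 → root in [3.060000, 3.375000]
step 4: m = 3.217500, f(m) = -0.306319 < 0 → root in [3.217500, 3.375000]

[3.2175, 3.3750]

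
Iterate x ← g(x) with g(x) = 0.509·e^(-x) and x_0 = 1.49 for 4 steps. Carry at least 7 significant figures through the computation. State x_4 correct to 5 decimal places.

0.36839

x_1 = g(1.490000) = 0.114715
x_2 = g(0.114715) = 0.453835
x_3 = g(0.453835) = 0.323311
x_4 = g(0.323311) = 0.368388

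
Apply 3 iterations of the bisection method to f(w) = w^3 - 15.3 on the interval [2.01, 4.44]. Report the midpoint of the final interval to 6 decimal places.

2.465625

f(2.010000) = -7.179399, f(4.440000) = 72.228384 (opposite signs)
step 1: m = 3.225000, f(m) = 18.242016 > 0 → root in [2.010000, 3.225000]
step 2: m = 2.617500, f(m) = 2.633294 > 0 → root in [2.010000, 2.617500]
step 3: m = 2.313750, f(m) = -2.913480 < 0 → root in [2.313750, 2.617500]
Midpoint of [2.313750, 2.617500] = 2.465625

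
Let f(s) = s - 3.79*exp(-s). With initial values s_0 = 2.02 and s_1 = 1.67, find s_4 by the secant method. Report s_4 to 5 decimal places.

1.17325

f(s_0) = 1.517236, f(s_1) = 0.956544
s_2 = 1.670000 - (0.956544)·(1.670000 - 2.020000)/(0.956544 - (1.517236)) = 1.072898; f(s_2) = -0.223342
s_3 = 1.072898 - (-0.223342)·(1.072898 - 1.670000)/(-0.223342 - (0.956544)) = 1.185924; f(s_3) = 0.028217
s_4 = 1.185924 - (0.028217)·(1.185924 - 1.072898)/(0.028217 - (-0.223342)) = 1.173246; f(s_4) = 0.000768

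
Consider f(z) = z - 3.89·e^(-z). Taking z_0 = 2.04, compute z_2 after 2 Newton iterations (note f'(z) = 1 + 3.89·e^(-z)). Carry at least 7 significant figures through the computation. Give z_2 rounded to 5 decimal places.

1.17939

Newton update: z ← z − f(z)/f'(z).
z_0 = 2.040000: f = 1.534188, f' = 1.505812 → z_1 = 2.040000 - (1.534188)/(1.505812) = 1.021155
z_1 = 1.021155: f = -0.379939, f' = 2.401095 → z_2 = 1.021155 - (-0.379939)/(2.401095) = 1.179391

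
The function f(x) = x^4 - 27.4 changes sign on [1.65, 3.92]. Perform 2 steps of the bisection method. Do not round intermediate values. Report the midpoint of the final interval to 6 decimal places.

f(1.650000) = -19.987994, f(3.920000) = 208.726249 (opposite signs)
step 1: m = 2.785000, f(m) = 32.759026 > 0 → root in [1.650000, 2.785000]
step 2: m = 2.217500, f(m) = -3.220099 < 0 → root in [2.217500, 2.785000]
Midpoint of [2.217500, 2.785000] = 2.501250

2.501250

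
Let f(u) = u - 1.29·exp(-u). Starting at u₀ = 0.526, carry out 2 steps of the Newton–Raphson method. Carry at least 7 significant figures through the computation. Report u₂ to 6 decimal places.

0.664043

Newton update: u ← u − f(u)/f'(u).
f'(u) = 1 + 1.29·exp(-u)
u_0 = 0.526000: f = -0.236344, f' = 1.762344 → u_1 = 0.526000 - (-0.236344)/(1.762344) = 0.660108
u_1 = 0.660108: f = -0.006559, f' = 1.666666 → u_2 = 0.660108 - (-0.006559)/(1.666666) = 0.664043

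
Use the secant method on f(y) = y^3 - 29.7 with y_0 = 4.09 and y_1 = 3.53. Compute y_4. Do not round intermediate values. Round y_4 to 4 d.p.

3.0973

f(y_0) = 38.717929, f(y_1) = 14.286977
y_2 = 3.530000 - (14.286977)·(3.530000 - 4.090000)/(14.286977 - (38.717929)) = 3.202518; f(y_2) = 3.145401
y_3 = 3.202518 - (3.145401)·(3.202518 - 3.530000)/(3.145401 - (14.286977)) = 3.110065; f(y_3) = 0.382127
y_4 = 3.110065 - (0.382127)·(3.110065 - 3.202518)/(0.382127 - (3.145401)) = 3.097280; f(y_4) = 0.012661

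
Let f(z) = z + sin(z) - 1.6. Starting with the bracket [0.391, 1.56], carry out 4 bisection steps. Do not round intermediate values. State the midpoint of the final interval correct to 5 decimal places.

0.86591

f(0.391000) = -0.827887, f(1.560000) = 0.959942 (opposite signs)
step 1: m = 0.975500, f(m) = 0.203482 > 0 → root in [0.391000, 0.975500]
step 2: m = 0.683250, f(m) = -0.285433 < 0 → root in [0.683250, 0.975500]
step 3: m = 0.829375, f(m) = -0.033116 < 0 → root in [0.829375, 0.975500]
step 4: m = 0.902438, f(m) = 0.087277 > 0 → root in [0.829375, 0.902438]
Midpoint of [0.829375, 0.902438] = 0.865906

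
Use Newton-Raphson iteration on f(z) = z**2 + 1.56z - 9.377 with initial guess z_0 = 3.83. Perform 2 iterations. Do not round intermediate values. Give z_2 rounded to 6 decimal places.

Newton update: z ← z − f(z)/f'(z).
f'(z) = 2z + 1.56
z_0 = 3.830000: f = 11.266700, f' = 9.220000 → z_1 = 3.830000 - (11.266700)/(9.220000) = 2.608015
z_1 = 2.608015: f = 1.493247, f' = 6.776030 → z_2 = 2.608015 - (1.493247)/(6.776030) = 2.387643

2.387643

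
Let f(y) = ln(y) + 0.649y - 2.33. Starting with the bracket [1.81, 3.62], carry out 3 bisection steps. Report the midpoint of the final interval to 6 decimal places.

f(1.810000) = -0.561983, f(3.620000) = 1.305854 (opposite signs)
step 1: m = 2.715000, f(m) = 0.430827 > 0 → root in [1.810000, 2.715000]
step 2: m = 2.262500, f(m) = -0.045167 < 0 → root in [2.262500, 2.715000]
step 3: m = 2.488750, f(m) = 0.196979 > 0 → root in [2.262500, 2.488750]
Midpoint of [2.262500, 2.488750] = 2.375625

2.375625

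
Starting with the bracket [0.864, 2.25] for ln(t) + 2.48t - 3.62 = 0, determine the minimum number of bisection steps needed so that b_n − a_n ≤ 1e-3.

11

Initial width b − a = 2.25 − 0.864 = 1.386000.
After n steps the width is (b−a)/2^n; need (b−a)/2^n ≤ 1e-3.
So n ≥ log₂(1.386000/1e-3) = log₂(1386.0000) ≈ 10.4367.
Hence n = 11.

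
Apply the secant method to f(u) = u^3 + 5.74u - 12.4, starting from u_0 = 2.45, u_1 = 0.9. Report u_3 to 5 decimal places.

f(u_0) = 16.369125, f(u_1) = -6.505000
u_2 = 0.900000 - (-6.505000)·(0.900000 - 2.450000)/(-6.505000 - (16.369125)) = 1.340793; f(u_2) = -2.293472
u_3 = 1.340793 - (-2.293472)·(1.340793 - 0.900000)/(-2.293472 - (-6.505000)) = 1.580835; f(u_3) = 0.624567

1.58084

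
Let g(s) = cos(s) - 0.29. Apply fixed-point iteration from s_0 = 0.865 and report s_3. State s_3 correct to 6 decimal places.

0.508272

s_1 = g(0.865000) = 0.358640
s_2 = g(0.358640) = 0.646375
s_3 = g(0.646375) = 0.508272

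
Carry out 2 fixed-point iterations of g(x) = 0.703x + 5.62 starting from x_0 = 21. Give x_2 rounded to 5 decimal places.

19.94925

x_1 = g(21.000000) = 20.383000
x_2 = g(20.383000) = 19.949249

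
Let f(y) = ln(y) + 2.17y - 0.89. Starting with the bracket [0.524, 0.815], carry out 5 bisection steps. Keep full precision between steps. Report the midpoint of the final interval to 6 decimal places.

f(0.524000) = -0.399184, f(0.815000) = 0.673983 (opposite signs)
step 1: m = 0.669500, f(m) = 0.161591 > 0 → root in [0.524000, 0.669500]
step 2: m = 0.596750, f(m) = -0.111310 < 0 → root in [0.596750, 0.669500]
step 3: m = 0.633125, f(m) = 0.026794 > 0 → root in [0.596750, 0.633125]
step 4: m = 0.614937, f(m) = -0.041820 < 0 → root in [0.614937, 0.633125]
step 5: m = 0.624031, f(m) = -0.007407 < 0 → root in [0.624031, 0.633125]
Midpoint of [0.624031, 0.633125] = 0.628578

0.628578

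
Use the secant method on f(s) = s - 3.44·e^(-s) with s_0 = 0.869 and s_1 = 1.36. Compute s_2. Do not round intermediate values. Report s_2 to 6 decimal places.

f(s_0) = -0.573635, f(s_1) = 0.477087
s_2 = 1.360000 - (0.477087)·(1.360000 - 0.869000)/(0.477087 - (-0.573635)) = 1.137058; f(s_2) = 0.033640

1.137058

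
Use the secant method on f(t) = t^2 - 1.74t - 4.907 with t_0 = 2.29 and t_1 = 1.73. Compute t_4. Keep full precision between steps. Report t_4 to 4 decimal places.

3.2187

f(t_0) = -3.647500, f(t_1) = -4.924300
t_2 = 1.730000 - (-4.924300)·(1.730000 - 2.290000)/(-4.924300 - (-3.647500)) = 3.889781; f(t_2) = 3.455175
t_3 = 3.889781 - (3.455175)·(3.889781 - 1.730000)/(3.455175 - (-4.924300)) = 2.999221; f(t_3) = -1.130317
t_4 = 2.999221 - (-1.130317)·(2.999221 - 3.889781)/(-1.130317 - (3.455175)) = 3.218743; f(t_4) = -0.147307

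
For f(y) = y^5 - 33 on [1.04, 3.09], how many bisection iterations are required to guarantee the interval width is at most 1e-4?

Initial width b − a = 3.09 − 1.04 = 2.050000.
After n steps the width is (b−a)/2^n; need (b−a)/2^n ≤ 1e-4.
So n ≥ log₂(2.050000/1e-4) = log₂(20500.0000) ≈ 14.3233.
Hence n = 15.

15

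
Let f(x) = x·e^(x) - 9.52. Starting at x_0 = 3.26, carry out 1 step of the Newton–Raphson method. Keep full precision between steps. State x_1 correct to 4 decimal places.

f'(x) = (x + 1)·e^(x)
x_0 = 3.260000: f = 75.401491, f' = 110.971028 → x_1 = 3.260000 - (75.401491)/(110.971028) = 2.580530

2.5805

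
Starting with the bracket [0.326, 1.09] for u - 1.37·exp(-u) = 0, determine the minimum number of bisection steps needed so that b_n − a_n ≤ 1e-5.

Initial width b − a = 1.09 − 0.326 = 0.764000.
After n steps the width is (b−a)/2^n; need (b−a)/2^n ≤ 1e-5.
So n ≥ log₂(0.764000/1e-5) = log₂(76400.0000) ≈ 16.2213.
Hence n = 17.

17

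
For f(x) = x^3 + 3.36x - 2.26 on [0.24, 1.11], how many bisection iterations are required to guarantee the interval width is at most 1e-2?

7

Initial width b − a = 1.11 − 0.24 = 0.870000.
After n steps the width is (b−a)/2^n; need (b−a)/2^n ≤ 1e-2.
So n ≥ log₂(0.870000/1e-2) = log₂(87.0000) ≈ 6.4429.
Hence n = 7.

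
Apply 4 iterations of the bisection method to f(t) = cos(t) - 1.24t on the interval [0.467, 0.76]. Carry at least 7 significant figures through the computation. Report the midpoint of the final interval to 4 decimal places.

f(0.467000) = 0.313843, f(0.760000) = -0.217564 (opposite signs)
step 1: m = 0.613500, f(m) = 0.056898 > 0 → root in [0.613500, 0.760000]
step 2: m = 0.686750, f(m) = -0.078259 < 0 → root in [0.613500, 0.686750]
step 3: m = 0.650125, f(m) = -0.010147 < 0 → root in [0.613500, 0.650125]
step 4: m = 0.631813, f(m) = 0.023511 > 0 → root in [0.631813, 0.650125]
Midpoint of [0.631813, 0.650125] = 0.640969

0.6410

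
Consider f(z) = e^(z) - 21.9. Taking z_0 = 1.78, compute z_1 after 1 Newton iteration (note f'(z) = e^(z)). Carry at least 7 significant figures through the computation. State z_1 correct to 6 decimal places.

z_0 = 1.780000: f = -15.970144, f' = 5.929856 → z_1 = 1.780000 - (-15.970144)/(5.929856) = 4.473175

4.473175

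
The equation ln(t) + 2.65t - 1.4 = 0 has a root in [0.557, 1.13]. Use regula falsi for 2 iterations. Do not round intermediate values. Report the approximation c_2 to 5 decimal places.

0.67645

False-position update: c = (a·f(b) − b·f(a))/(f(b) − f(a)); replace the endpoint whose sign matches f(c).
f(0.557000) = -0.509140, f(1.130000) = 1.716718
step 1: c = 0.688067, f(c) = 0.049510 > 0 → new bracket [0.557000, 0.688067]
step 2: c = 0.676452, f(c) = 0.001702 > 0 → new bracket [0.557000, 0.676452]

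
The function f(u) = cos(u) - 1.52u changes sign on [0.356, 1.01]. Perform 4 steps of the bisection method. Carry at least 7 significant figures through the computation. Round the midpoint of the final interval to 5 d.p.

0.53994

f(0.356000) = 0.396178, f(1.010000) = -1.003339 (opposite signs)
step 1: m = 0.683000, f(m) = -0.262477 < 0 → root in [0.356000, 0.683000]
step 2: m = 0.519500, f(m) = 0.078428 > 0 → root in [0.519500, 0.683000]
step 3: m = 0.601250, f(m) = -0.089271 < 0 → root in [0.519500, 0.601250]
step 4: m = 0.560375, f(m) = -0.004714 < 0 → root in [0.519500, 0.560375]
Midpoint of [0.519500, 0.560375] = 0.539938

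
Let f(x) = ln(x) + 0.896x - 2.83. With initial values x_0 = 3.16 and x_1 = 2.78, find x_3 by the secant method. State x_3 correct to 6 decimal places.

f(x_0) = 1.151932, f(x_1) = 0.683331
x_2 = 2.780000 - (0.683331)·(2.780000 - 3.160000)/(0.683331 - (1.151932)) = 2.225870; f(x_2) = -0.035472
x_3 = 2.225870 - (-0.035472)·(2.225870 - 2.780000)/(-0.035472 - (0.683331)) = 2.253216; f(x_3) = 0.001240

2.253216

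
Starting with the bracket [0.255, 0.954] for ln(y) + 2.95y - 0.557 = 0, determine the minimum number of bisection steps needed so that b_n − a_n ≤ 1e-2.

7

Initial width b − a = 0.954 − 0.255 = 0.699000.
After n steps the width is (b−a)/2^n; need (b−a)/2^n ≤ 1e-2.
So n ≥ log₂(0.699000/1e-2) = log₂(69.9000) ≈ 6.1272.
Hence n = 7.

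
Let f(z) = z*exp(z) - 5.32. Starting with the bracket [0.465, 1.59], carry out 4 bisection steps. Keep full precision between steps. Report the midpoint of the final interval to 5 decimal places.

f(0.465000) = -4.579713, f(1.590000) = 2.476961 (opposite signs)
step 1: m = 1.027500, f(m) = -2.449091 < 0 → root in [1.027500, 1.590000]
step 2: m = 1.308750, f(m) = -0.475604 < 0 → root in [1.308750, 1.590000]
step 3: m = 1.449375, f(m) = 0.854991 > 0 → root in [1.308750, 1.449375]
step 4: m = 1.379063, f(m) = 0.156501 > 0 → root in [1.308750, 1.379063]
Midpoint of [1.308750, 1.379063] = 1.343906

1.34391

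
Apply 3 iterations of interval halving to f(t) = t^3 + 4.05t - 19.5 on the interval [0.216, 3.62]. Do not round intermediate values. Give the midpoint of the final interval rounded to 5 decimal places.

f(0.216000) = -18.615122, f(3.620000) = 42.598928 (opposite signs)
step 1: m = 1.918000, f(m) = -4.676307 < 0 → root in [1.918000, 3.620000]
step 2: m = 2.769000, f(m) = 12.945373 > 0 → root in [1.918000, 2.769000]
step 3: m = 2.343500, f(m) = 2.861659 > 0 → root in [1.918000, 2.343500]
Midpoint of [1.918000, 2.343500] = 2.130750

2.13075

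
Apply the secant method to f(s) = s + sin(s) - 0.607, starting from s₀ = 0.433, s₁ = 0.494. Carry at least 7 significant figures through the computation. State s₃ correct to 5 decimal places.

f(s_0) = 0.245596, f(s_1) = 0.361151
s_2 = 0.494000 - (0.361151)·(0.494000 - 0.433000)/(0.361151 - (0.245596)) = 0.303354; f(s_2) = -0.004924
s_3 = 0.303354 - (-0.004924)·(0.303354 - 0.494000)/(-0.004924 - (0.361151)) = 0.305918; f(s_3) = 0.000087

0.30592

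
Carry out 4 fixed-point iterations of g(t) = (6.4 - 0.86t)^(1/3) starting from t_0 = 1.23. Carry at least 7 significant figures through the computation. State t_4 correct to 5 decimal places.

t_1 = g(1.230000) = 1.748129
t_2 = g(1.748129) = 1.698107
t_3 = g(1.698107) = 1.703066
t_4 = g(1.703066) = 1.702576

1.70258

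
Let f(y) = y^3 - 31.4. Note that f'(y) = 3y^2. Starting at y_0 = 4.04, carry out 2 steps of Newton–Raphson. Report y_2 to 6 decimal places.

3.164352

y_0 = 4.040000: f = 34.539264, f' = 48.964800 → y_1 = 4.040000 - (34.539264)/(48.964800) = 3.334610
y_1 = 3.334610: f = 5.679620, f' = 33.358878 → y_2 = 3.334610 - (5.679620)/(33.358878) = 3.164352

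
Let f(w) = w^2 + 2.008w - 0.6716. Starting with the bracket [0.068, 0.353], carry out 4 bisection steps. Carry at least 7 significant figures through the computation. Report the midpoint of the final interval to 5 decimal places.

f(0.068000) = -0.530432, f(0.353000) = 0.161833 (opposite signs)
step 1: m = 0.210500, f(m) = -0.204606 < 0 → root in [0.210500, 0.353000]
step 2: m = 0.281750, f(m) = -0.026463 < 0 → root in [0.281750, 0.353000]
step 3: m = 0.317375, f(m) = 0.066416 > 0 → root in [0.281750, 0.317375]
step 4: m = 0.299562, f(m) = 0.019659 > 0 → root in [0.281750, 0.299562]
Midpoint of [0.281750, 0.299562] = 0.290656

0.29066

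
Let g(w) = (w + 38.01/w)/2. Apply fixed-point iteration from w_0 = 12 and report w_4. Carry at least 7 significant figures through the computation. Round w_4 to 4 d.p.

w_1 = g(12.000000) = 7.583750
w_2 = g(7.583750) = 6.297891
w_3 = g(6.297891) = 6.166622
w_4 = g(6.166622) = 6.165225

6.1652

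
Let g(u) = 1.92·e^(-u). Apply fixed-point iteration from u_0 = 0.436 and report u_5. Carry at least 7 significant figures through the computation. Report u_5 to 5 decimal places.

1.01489

u_1 = g(0.436000) = 1.241506
u_2 = g(1.241506) = 0.554782
u_3 = g(0.554782) = 1.102460
u_4 = g(1.102460) = 0.637542
u_5 = g(0.637542) = 1.014893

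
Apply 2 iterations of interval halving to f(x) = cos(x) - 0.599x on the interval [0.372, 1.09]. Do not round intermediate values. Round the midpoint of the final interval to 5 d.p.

f(0.372000) = 0.708774, f(1.090000) = -0.190425 (opposite signs)
step 1: m = 0.731000, f(m) = 0.306638 > 0 → root in [0.731000, 1.090000]
step 2: m = 0.910500, f(m) = 0.067961 > 0 → root in [0.910500, 1.090000]
Midpoint of [0.910500, 1.090000] = 1.000250

1.00025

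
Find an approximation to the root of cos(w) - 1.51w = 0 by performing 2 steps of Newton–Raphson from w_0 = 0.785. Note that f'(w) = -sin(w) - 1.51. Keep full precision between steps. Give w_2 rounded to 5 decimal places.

w_0 = 0.785000: f = -0.477962, f' = -2.216825 → w_1 = 0.785000 - (-0.477962)/(-2.216825) = 0.569394
w_1 = 0.569394: f = -0.017556, f' = -2.049121 → w_2 = 0.569394 - (-0.017556)/(-2.049121) = 0.560826

0.56083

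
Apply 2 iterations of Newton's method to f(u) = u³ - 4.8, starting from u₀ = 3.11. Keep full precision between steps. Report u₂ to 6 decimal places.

Newton update: u ← u − f(u)/f'(u).
f'(u) = 3u²
u_0 = 3.110000: f = 25.280231, f' = 29.016300 → u_1 = 3.110000 - (25.280231)/(29.016300) = 2.238758
u_1 = 2.238758: f = 6.420733, f' = 15.036107 → u_2 = 2.238758 - (6.420733)/(15.036107) = 1.811737

1.811737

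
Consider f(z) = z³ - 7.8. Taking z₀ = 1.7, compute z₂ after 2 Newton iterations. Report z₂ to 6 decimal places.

f'(z) = 3z²
z_0 = 1.700000: f = -2.887000, f' = 8.670000 → z_1 = 1.700000 - (-2.887000)/(8.670000) = 2.032987
z_1 = 2.032987: f = 0.602413, f' = 12.399112 → z_2 = 2.032987 - (0.602413)/(12.399112) = 1.984402

1.984402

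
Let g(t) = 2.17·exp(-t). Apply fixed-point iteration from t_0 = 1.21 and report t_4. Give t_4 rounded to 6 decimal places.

1.081164

t_1 = g(1.210000) = 0.647088
t_2 = g(0.647088) = 1.136143
t_3 = g(1.136143) = 0.696689
t_4 = g(0.696689) = 1.081164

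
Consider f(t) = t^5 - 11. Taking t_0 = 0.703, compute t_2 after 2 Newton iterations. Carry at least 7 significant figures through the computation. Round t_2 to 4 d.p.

f'(t) = 5t^4
t_0 = 0.703000: f = -10.828297, f' = 1.221213 → t_1 = 0.703000 - (-10.828297)/(1.221213) = 9.569840
t_1 = 9.569840: f = 80253.480162, f' = 41936.165948 → t_2 = 9.569840 - (80253.480162)/(41936.165948) = 7.656134

7.6561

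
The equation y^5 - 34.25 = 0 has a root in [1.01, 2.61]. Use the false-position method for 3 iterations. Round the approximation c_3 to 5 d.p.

f(1.010000) = -33.198990, f(2.610000) = 86.866284
step 1: c = 1.452413, f(c) = -27.786765 < 0 → new bracket [1.452413, 2.610000]
step 2: c = 1.732960, f(c) = -18.620590 < 0 → new bracket [1.732960, 2.610000]
step 3: c = 1.887775, f(c) = -10.275385 < 0 → new bracket [1.887775, 2.610000]

1.88778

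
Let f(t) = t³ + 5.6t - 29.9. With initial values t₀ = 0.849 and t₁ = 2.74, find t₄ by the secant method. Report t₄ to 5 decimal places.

f(t_0) = -24.533640, f(t_1) = 6.014824
t_2 = 2.740000 - (6.014824)·(2.740000 - 0.849000)/(6.014824 - (-24.533640)) = 2.367673; f(t_2) = -3.368162
t_3 = 2.367673 - (-3.368162)·(2.367673 - 2.740000)/(-3.368162 - (6.014824)) = 2.501325; f(t_3) = -0.242723
t_4 = 2.501325 - (-0.242723)·(2.501325 - 2.367673)/(-0.242723 - (-3.368162)) = 2.511705; f(t_4) = 0.011034

2.51170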